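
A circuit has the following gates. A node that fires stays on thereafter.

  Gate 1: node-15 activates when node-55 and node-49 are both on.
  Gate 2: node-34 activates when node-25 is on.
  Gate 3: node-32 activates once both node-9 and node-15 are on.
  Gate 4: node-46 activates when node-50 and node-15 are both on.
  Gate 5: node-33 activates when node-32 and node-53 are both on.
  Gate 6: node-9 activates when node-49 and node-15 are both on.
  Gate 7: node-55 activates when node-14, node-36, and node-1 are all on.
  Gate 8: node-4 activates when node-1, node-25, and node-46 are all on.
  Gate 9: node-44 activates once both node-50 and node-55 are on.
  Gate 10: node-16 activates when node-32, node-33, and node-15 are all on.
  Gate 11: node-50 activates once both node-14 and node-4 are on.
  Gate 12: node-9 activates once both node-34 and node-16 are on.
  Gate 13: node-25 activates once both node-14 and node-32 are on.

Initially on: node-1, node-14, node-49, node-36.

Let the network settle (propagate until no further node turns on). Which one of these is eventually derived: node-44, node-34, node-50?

node-34

node-14, node-36, and node-1 are on, so node-55 activates (Gate 7).
Gate 1: node-55 and node-49 on → node-15 on.
Gate 6: node-49 and node-15 on → node-9 on.
Gate 3: node-9 and node-15 on → node-32 on.
node-14 and node-32 are on, so node-25 activates (Gate 13).
node-25 is on, so node-34 activates (Gate 2).
node-50 would need node-14 and node-4 (Gate 11), but node-4 never turns on. node-44 would need node-50 and node-55 (Gate 9), but node-50 never turns on.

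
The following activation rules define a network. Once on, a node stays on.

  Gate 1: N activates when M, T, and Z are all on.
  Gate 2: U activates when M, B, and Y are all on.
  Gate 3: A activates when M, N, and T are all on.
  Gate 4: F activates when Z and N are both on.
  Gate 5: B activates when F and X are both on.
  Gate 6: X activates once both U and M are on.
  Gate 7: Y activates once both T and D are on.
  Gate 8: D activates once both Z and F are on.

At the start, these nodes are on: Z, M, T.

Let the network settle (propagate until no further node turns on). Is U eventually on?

U would need M, B, and Y (Gate 2), but B never turns on.

No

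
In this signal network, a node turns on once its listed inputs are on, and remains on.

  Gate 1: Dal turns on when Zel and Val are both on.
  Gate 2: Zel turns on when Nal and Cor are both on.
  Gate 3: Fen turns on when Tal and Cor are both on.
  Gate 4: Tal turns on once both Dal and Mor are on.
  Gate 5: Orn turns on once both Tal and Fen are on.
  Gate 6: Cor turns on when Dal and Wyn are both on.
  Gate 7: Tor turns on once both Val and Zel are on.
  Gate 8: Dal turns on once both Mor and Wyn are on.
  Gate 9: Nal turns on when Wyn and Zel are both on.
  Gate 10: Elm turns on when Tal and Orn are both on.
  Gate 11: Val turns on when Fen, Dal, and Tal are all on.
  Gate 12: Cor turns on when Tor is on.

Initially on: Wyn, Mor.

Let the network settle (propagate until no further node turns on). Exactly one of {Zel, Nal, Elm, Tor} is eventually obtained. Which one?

Elm

Gate 8: Mor and Wyn on → Dal on.
Gate 6: Dal and Wyn on → Cor on.
Dal and Mor are on, so Tal turns on (Gate 4).
Gate 3: Tal and Cor on → Fen on.
Gate 5: Tal and Fen on → Orn on.
Gate 10: Tal and Orn on → Elm on.
Tor would need Val and Zel (Gate 7), but Zel never turns on. Nal would need Wyn and Zel (Gate 9), but Zel never turns on. Zel would need Nal and Cor (Gate 2), but Nal never turns on.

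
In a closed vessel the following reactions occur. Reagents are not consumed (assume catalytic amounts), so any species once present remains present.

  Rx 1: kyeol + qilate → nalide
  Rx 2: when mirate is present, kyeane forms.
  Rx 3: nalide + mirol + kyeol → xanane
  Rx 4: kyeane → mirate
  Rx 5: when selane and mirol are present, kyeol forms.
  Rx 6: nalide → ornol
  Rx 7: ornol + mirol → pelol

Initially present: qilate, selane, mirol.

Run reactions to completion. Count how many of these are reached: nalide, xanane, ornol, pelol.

4

selane and mirol present → kyeol forms (Rx 5).
kyeol and qilate present → nalide forms (Rx 1).
nalide, mirol, and kyeol present → xanane forms (Rx 3).
nalide present → ornol forms (Rx 6).
ornol and mirol present → pelol forms (Rx 7).
nalide: reached.
xanane: reached.
ornol: reached.
pelol: reached.
All 4 are reached.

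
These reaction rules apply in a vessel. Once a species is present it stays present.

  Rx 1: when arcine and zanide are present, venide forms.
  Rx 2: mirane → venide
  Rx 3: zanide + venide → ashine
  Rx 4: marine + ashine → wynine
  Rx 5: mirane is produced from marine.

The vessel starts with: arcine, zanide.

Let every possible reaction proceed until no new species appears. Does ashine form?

arcine and zanide present → venide forms (Rx 1).
zanide and venide present → ashine forms (Rx 3).

Yes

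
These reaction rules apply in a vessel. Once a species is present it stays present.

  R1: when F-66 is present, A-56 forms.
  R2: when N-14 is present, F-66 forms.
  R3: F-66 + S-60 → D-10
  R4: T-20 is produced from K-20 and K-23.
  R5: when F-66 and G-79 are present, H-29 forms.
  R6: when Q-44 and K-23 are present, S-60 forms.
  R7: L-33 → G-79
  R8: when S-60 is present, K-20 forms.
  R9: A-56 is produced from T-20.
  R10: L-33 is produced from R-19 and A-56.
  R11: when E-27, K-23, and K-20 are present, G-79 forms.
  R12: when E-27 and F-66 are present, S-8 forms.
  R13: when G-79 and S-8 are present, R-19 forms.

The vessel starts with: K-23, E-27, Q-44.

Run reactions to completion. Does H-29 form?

H-29 would need F-66 and G-79 (R5), but F-66 never forms.

No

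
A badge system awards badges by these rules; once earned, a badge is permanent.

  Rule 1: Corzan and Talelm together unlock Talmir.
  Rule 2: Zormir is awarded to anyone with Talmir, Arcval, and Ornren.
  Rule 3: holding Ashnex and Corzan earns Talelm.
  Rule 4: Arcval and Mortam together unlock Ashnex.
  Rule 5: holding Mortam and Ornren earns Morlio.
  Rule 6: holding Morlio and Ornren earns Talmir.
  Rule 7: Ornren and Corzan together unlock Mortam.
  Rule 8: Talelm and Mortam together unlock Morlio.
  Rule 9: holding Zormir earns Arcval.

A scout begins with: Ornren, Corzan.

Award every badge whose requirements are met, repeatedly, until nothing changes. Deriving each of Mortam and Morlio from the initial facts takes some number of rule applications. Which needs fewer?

Mortam

Mortam: With Ornren and Corzan, Mortam is earned (Rule 7). [1 rule application]
Morlio: With Ornren and Corzan, Mortam is earned (Rule 7). With Mortam and Ornren, Morlio is earned (Rule 5). [2 rule applications]
Mortam needs fewer.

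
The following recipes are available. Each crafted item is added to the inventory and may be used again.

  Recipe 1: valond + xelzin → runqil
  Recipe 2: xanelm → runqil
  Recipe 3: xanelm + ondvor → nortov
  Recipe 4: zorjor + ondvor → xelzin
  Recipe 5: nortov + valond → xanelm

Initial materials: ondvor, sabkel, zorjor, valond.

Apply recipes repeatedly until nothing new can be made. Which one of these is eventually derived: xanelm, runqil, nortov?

runqil

zorjor + ondvor → xelzin (Recipe 4).
valond + xelzin → runqil (Recipe 1).
xanelm would need nortov and valond (Recipe 5), but nortov is never obtained. nortov would need xanelm and ondvor (Recipe 3), but xanelm is never obtained.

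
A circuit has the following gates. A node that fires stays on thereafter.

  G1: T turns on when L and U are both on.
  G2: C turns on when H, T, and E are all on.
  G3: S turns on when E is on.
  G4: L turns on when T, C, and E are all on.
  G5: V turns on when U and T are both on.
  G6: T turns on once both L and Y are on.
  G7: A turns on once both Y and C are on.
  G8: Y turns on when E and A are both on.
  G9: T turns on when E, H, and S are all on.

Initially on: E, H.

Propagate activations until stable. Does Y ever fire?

No

Y would need E and A (G8), but A never turns on.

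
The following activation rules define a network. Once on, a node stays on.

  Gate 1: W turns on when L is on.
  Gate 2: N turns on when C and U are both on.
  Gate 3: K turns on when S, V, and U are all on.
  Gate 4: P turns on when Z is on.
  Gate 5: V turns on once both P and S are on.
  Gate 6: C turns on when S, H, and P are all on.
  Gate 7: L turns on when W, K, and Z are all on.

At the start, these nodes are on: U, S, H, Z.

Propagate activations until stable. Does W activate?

W would need L (Gate 1), but L never turns on.

No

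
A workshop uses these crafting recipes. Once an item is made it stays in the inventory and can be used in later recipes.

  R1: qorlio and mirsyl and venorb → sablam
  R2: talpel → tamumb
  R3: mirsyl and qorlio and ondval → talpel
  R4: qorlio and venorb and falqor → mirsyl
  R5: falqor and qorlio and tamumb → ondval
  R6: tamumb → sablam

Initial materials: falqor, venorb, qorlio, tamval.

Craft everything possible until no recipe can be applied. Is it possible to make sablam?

qorlio and venorb and falqor → mirsyl (R4).
Using R1, qorlio, mirsyl, and venorb make sablam.

Yes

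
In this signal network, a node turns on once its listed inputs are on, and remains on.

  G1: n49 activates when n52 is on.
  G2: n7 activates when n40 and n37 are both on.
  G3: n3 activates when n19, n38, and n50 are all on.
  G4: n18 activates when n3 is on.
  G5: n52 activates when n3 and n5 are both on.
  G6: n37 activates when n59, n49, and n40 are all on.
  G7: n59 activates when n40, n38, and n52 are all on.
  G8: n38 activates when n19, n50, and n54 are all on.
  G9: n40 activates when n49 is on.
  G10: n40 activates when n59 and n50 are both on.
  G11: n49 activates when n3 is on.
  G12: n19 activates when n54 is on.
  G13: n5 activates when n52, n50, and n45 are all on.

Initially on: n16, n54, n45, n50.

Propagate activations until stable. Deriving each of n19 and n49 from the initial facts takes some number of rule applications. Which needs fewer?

n19: n54 is on, so n19 activates (G12). [1 rule application]
n49: n54 is on, so n19 activates (G12). G8: n19, n50, and n54 on → n38 on. n19, n38, and n50 are on, so n3 activates (G3). n3 is on, so n49 activates (G11). [4 rule applications]
n19 needs fewer.

n19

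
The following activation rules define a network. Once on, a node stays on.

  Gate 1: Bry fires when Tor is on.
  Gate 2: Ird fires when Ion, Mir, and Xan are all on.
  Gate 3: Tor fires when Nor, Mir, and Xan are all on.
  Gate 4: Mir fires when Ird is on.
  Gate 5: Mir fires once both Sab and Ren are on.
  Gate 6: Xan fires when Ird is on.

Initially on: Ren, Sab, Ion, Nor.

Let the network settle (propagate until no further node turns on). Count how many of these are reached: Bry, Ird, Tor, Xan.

0

Bry would need Tor (Gate 1), but Tor never turns on.
Ird would need Ion, Mir, and Xan (Gate 2), but Xan never turns on.
Tor would need Nor, Mir, and Xan (Gate 3), but Xan never turns on.
Xan would need Ird (Gate 6), but Ird never turns on.
None of the 4 are reached.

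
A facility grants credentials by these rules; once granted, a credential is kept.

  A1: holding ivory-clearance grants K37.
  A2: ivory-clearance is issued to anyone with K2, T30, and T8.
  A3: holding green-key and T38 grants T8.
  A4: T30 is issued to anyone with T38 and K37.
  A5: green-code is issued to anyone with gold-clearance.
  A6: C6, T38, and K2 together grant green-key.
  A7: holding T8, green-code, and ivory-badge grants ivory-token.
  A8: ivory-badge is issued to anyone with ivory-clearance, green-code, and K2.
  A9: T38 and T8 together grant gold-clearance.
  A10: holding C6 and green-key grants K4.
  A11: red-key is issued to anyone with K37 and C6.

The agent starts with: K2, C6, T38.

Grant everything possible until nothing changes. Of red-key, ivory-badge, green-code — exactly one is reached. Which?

Holding C6, T38, and K2 grants green-key (A6).
Holding green-key and T38 grants T8 (A3).
Holding T38 and T8 grants gold-clearance (A9).
Holding gold-clearance grants green-code (A5).
ivory-badge would need ivory-clearance, green-code, and K2 (A8), but ivory-clearance is never granted. red-key would need K37 and C6 (A11), but K37 is never granted.

green-code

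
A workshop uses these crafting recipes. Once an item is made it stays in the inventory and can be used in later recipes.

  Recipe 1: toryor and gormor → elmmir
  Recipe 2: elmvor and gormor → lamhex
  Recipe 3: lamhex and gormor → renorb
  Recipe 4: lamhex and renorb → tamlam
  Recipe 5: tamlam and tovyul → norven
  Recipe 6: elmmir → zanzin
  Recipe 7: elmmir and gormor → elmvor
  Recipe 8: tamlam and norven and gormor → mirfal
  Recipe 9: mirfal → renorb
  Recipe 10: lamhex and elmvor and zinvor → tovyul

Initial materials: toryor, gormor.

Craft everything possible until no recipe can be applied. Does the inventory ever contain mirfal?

mirfal would need tamlam, norven, and gormor (Recipe 8), but norven is never obtained.

No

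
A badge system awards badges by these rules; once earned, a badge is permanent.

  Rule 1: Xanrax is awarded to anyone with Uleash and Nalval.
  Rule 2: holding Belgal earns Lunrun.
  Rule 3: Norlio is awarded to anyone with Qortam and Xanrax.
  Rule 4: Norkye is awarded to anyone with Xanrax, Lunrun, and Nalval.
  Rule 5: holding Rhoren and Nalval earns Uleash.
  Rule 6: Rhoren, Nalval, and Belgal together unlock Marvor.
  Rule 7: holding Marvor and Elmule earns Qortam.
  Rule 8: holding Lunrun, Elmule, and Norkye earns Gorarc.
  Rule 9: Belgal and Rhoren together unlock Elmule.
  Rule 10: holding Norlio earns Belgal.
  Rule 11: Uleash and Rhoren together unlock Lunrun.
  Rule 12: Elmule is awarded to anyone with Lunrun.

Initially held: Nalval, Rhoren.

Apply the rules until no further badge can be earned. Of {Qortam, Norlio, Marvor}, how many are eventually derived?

Qortam would need Marvor and Elmule (Rule 7), but Marvor is never earned.
Norlio would need Qortam and Xanrax (Rule 3), but Qortam is never earned.
Marvor would need Rhoren, Nalval, and Belgal (Rule 6), but Belgal is never earned.
None of the 3 are reached.

0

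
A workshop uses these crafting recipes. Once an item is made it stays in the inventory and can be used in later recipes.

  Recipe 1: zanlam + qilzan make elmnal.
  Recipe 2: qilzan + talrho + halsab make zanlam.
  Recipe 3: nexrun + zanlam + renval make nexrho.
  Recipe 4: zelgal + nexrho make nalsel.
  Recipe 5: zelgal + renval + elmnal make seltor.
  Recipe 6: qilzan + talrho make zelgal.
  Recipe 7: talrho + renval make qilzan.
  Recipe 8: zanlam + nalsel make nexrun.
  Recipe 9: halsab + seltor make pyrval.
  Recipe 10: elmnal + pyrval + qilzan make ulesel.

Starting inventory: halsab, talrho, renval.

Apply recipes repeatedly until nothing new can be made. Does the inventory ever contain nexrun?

No

nexrun would need zanlam and nalsel (Recipe 8), but nalsel is never obtained.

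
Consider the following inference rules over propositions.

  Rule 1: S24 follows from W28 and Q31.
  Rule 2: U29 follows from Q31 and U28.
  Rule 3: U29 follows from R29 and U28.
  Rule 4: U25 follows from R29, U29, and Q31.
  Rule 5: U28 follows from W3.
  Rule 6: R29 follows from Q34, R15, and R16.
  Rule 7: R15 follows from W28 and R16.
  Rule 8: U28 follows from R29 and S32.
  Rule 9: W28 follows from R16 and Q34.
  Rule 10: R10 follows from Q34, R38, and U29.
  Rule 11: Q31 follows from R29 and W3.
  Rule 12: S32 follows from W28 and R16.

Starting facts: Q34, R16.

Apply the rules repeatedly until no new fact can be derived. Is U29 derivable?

From R16 and Q34, Rule 9 gives W28.
W28 and R16 hold, so S32 follows (Rule 12).
From W28 and R16, Rule 7 gives R15.
Q34, R15, and R16 hold, so R29 follows (Rule 6).
From R29 and S32, Rule 8 gives U28.
From R29 and U28, Rule 3 gives U29.

Yes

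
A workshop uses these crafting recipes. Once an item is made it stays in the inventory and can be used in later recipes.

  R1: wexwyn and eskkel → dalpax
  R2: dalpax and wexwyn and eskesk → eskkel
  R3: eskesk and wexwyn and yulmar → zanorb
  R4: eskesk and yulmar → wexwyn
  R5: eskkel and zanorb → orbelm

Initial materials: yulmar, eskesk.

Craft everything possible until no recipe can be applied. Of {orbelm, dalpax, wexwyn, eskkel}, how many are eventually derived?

Using R4, eskesk and yulmar make wexwyn.
orbelm would need eskkel and zanorb (R5), but eskkel is never obtained.
dalpax would need wexwyn and eskkel (R1), but eskkel is never obtained.
wexwyn: reached.
eskkel would need dalpax, wexwyn, and eskesk (R2), but dalpax is never obtained.
Reached: wexwyn — 1 of the 4.

1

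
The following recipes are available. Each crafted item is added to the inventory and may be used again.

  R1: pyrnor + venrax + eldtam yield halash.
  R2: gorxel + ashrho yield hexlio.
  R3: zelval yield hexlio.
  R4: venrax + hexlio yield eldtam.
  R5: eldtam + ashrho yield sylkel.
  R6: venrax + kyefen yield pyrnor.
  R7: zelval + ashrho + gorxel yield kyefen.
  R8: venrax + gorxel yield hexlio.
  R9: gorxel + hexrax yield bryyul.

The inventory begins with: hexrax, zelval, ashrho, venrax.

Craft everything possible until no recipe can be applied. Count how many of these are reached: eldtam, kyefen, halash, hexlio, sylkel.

Using R3, zelval makes hexlio.
Using R4, venrax and hexlio make eldtam.
Using R5, eldtam and ashrho make sylkel.
eldtam: reached.
kyefen would need zelval, ashrho, and gorxel (R7), but gorxel is never obtained.
halash would need pyrnor, venrax, and eldtam (R1), but pyrnor is never obtained.
hexlio: reached.
sylkel: reached.
Reached: eldtam, hexlio, and sylkel — 3 of the 5.

3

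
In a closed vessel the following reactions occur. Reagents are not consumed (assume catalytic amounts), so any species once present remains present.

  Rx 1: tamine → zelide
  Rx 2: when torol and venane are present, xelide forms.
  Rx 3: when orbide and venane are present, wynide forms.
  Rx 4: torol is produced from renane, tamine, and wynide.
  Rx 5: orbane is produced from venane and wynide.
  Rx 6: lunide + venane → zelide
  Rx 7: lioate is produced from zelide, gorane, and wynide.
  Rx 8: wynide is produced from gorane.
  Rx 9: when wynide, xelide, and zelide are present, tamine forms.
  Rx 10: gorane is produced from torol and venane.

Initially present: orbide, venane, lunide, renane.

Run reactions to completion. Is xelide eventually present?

xelide would need torol and venane (Rx 2), but torol never forms.

No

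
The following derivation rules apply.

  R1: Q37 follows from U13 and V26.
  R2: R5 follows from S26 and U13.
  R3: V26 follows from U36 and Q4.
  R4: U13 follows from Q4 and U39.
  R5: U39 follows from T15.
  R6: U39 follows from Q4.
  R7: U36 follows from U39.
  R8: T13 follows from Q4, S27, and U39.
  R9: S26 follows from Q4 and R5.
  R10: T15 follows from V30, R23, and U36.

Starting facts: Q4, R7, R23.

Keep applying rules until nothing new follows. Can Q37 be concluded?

Q4 holds, so U39 follows (R6).
From U39, R7 gives U36.
Q4 and U39 hold, so U13 follows (R4).
From U36 and Q4, R3 gives V26.
U13 and V26 hold, so Q37 follows (R1).

Yes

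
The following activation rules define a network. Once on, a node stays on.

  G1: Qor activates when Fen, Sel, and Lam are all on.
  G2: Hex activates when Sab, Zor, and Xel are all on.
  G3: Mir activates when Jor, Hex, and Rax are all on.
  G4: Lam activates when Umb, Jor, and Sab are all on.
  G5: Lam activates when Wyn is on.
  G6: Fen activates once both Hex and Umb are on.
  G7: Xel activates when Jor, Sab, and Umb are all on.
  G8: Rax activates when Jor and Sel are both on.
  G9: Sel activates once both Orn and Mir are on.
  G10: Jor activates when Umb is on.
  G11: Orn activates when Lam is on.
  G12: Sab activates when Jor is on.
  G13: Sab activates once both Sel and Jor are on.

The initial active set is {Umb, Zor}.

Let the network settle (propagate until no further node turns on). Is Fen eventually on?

Yes

Umb is on, so Jor activates (G10).
G12: Jor on → Sab on.
Jor, Sab, and Umb are on, so Xel activates (G7).
G2: Sab, Zor, and Xel on → Hex on.
Hex and Umb are on, so Fen activates (G6).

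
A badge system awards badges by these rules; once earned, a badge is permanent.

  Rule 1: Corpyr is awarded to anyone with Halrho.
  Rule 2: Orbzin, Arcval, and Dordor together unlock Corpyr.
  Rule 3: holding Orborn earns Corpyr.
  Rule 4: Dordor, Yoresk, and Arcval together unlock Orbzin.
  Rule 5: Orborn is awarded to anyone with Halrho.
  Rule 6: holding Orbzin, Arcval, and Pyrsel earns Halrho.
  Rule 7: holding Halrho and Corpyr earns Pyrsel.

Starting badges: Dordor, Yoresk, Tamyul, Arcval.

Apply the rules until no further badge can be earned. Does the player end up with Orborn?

No

Orborn would need Halrho (Rule 5), but Halrho is never earned.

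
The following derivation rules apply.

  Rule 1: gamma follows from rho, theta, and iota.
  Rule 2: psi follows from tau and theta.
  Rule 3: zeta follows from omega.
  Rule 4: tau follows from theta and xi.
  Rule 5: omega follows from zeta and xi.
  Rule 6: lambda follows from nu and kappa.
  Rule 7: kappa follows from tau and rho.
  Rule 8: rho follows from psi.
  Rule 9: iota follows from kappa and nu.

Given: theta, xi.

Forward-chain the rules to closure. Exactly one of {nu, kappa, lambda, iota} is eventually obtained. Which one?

kappa

From theta and xi, Rule 4 gives tau.
From tau and theta, Rule 2 gives psi.
psi holds, so rho follows (Rule 8).
tau and rho hold, so kappa follows (Rule 7).
lambda would need nu and kappa (Rule 6), but nu is never established. No rule produces nu, and it is not given. iota would need kappa and nu (Rule 9), but nu is never established.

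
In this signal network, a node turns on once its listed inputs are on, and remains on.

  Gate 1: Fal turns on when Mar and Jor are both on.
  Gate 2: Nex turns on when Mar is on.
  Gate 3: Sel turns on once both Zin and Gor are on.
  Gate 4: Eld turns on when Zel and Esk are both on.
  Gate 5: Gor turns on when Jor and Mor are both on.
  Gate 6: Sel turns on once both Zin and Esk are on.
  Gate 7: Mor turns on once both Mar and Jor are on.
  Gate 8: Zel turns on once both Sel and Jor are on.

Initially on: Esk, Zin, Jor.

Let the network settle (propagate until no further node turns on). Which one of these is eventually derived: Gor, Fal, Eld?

Gate 6: Zin and Esk on → Sel on.
Sel and Jor are on, so Zel turns on (Gate 8).
Gate 4: Zel and Esk on → Eld on.
Fal would need Mar and Jor (Gate 1), but Mar never turns on. Gor would need Jor and Mor (Gate 5), but Mor never turns on.

Eld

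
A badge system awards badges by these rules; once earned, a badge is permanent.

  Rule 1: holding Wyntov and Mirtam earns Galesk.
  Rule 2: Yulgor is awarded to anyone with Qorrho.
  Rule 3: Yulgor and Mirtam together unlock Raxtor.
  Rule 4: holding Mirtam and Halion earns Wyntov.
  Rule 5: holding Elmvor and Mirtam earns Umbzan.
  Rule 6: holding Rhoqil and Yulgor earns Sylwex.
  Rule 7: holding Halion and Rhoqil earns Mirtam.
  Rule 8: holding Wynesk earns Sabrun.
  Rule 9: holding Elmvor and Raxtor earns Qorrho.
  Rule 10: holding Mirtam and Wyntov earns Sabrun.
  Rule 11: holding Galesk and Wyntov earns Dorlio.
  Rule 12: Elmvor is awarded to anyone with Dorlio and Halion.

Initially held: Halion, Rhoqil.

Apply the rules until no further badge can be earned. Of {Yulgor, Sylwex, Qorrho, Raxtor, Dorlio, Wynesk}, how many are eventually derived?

1

With Halion and Rhoqil, Mirtam is earned (Rule 7).
With Mirtam and Halion, Wyntov is earned (Rule 4).
With Wyntov and Mirtam, Galesk is earned (Rule 1).
With Galesk and Wyntov, Dorlio is earned (Rule 11).
Yulgor would need Qorrho (Rule 2), but Qorrho is never earned.
Sylwex would need Rhoqil and Yulgor (Rule 6), but Yulgor is never earned.
Qorrho would need Elmvor and Raxtor (Rule 9), but Raxtor is never earned.
Raxtor would need Yulgor and Mirtam (Rule 3), but Yulgor is never earned.
Dorlio: reached.
No rule produces Wynesk, and it is not given.
Reached: Dorlio — 1 of the 6.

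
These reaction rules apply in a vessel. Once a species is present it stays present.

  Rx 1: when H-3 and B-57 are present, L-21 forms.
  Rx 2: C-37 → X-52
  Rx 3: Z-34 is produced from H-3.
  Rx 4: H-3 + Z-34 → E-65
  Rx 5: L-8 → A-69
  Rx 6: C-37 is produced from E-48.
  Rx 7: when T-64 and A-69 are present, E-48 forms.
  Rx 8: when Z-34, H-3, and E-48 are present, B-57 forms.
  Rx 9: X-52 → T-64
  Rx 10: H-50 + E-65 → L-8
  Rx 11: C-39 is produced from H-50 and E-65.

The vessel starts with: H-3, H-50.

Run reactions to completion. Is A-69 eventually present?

Yes

H-3 present → Z-34 forms (Rx 3).
H-3 and Z-34 present → E-65 forms (Rx 4).
H-50 and E-65 present → L-8 forms (Rx 10).
L-8 present → A-69 forms (Rx 5).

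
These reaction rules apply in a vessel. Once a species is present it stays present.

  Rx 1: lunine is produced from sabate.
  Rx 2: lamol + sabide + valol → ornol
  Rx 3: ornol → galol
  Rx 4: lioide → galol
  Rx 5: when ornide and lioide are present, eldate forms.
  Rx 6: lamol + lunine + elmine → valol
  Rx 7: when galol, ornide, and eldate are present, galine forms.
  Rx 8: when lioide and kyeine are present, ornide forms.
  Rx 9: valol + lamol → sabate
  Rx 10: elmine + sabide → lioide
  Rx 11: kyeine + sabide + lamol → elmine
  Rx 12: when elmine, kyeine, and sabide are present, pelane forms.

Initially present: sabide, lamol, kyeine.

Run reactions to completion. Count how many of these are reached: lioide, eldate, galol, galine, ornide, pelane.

kyeine, sabide, and lamol present → elmine forms (Rx 11).
elmine, kyeine, and sabide present → pelane forms (Rx 12).
elmine and sabide present → lioide forms (Rx 10).
lioide present → galol forms (Rx 4).
lioide and kyeine present → ornide forms (Rx 8).
ornide and lioide present → eldate forms (Rx 5).
galol, ornide, and eldate present → galine forms (Rx 7).
lioide: reached.
eldate: reached.
galol: reached.
galine: reached.
ornide: reached.
pelane: reached.
All 6 are reached.

6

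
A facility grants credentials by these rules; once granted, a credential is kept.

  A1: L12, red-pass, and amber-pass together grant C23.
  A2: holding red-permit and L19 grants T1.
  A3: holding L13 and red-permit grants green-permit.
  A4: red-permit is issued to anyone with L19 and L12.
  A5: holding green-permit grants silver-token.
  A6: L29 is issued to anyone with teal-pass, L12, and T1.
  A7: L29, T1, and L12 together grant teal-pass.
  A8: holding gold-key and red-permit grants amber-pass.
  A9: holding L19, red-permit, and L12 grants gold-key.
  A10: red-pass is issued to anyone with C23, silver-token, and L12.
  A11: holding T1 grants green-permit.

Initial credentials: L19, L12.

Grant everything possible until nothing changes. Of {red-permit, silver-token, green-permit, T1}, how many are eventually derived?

Holding L19 and L12 grants red-permit (A4).
Holding red-permit and L19 grants T1 (A2).
Holding T1 grants green-permit (A11).
Holding green-permit grants silver-token (A5).
red-permit: reached.
silver-token: reached.
green-permit: reached.
T1: reached.
All 4 are reached.

4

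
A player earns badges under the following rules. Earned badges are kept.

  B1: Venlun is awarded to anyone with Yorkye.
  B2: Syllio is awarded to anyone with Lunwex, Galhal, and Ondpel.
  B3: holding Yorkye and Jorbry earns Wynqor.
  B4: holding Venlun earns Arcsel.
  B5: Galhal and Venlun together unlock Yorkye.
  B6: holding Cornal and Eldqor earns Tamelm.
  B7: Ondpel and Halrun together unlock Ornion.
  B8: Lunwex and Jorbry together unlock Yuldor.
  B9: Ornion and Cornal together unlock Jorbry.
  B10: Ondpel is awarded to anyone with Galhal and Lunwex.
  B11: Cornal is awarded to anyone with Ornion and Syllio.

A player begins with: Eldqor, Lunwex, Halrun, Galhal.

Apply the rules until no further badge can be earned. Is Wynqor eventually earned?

Wynqor would need Yorkye and Jorbry (B3), but Yorkye is never earned.

No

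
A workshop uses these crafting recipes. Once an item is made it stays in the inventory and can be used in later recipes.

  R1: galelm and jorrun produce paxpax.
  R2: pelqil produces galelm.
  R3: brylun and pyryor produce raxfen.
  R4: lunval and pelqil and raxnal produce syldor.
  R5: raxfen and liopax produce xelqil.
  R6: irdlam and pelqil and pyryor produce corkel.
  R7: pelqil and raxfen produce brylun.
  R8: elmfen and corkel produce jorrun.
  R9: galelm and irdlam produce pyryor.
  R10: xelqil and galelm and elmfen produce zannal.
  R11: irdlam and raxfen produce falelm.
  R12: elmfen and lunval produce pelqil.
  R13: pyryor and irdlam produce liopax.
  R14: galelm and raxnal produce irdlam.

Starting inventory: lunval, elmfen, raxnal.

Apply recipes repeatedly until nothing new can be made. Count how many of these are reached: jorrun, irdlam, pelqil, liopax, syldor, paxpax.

6

Using R12, elmfen and lunval make pelqil.
lunval and pelqil and raxnal → syldor (R4).
pelqil → galelm (R2).
Using R14, galelm and raxnal make irdlam.
galelm and irdlam → pyryor (R9).
irdlam and pelqil and pyryor → corkel (R6).
pyryor and irdlam → liopax (R13).
Using R8, elmfen and corkel make jorrun.
Using R1, galelm and jorrun make paxpax.
jorrun: reached.
irdlam: reached.
pelqil: reached.
liopax: reached.
syldor: reached.
paxpax: reached.
All 6 are reached.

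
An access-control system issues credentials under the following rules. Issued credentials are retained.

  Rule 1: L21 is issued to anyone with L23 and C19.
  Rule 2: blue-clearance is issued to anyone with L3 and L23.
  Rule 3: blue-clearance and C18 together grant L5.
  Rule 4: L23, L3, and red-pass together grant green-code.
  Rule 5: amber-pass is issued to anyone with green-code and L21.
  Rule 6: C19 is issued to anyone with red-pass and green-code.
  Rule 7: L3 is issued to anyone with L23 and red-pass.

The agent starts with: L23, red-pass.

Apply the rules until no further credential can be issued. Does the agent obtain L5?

No

L5 would need blue-clearance and C18 (Rule 3), but C18 is never granted.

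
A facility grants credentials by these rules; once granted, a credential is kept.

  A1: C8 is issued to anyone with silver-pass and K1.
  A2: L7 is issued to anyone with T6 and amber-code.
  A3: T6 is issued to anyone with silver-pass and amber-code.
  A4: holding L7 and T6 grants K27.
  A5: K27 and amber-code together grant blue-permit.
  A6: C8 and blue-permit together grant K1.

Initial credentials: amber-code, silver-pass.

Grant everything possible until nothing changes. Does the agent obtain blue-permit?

Holding silver-pass and amber-code grants T6 (A3).
Holding T6 and amber-code grants L7 (A2).
Holding L7 and T6 grants K27 (A4).
Holding K27 and amber-code grants blue-permit (A5).

Yes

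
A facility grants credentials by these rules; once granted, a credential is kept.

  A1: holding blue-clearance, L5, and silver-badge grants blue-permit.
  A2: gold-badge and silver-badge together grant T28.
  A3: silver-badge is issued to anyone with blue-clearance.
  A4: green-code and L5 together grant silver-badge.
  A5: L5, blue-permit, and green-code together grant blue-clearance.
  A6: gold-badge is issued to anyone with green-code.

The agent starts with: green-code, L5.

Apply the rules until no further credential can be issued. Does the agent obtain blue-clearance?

blue-clearance would need L5, blue-permit, and green-code (A5), but blue-permit is never granted.

No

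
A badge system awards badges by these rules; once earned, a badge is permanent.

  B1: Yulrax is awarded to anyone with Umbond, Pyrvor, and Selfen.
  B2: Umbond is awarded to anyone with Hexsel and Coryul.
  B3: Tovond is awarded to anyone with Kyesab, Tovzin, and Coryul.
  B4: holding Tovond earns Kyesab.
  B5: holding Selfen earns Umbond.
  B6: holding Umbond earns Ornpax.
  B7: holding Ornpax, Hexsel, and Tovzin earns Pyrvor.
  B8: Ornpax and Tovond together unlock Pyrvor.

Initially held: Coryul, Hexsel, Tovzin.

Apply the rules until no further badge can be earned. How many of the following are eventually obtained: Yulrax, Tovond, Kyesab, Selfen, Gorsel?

Yulrax would need Umbond, Pyrvor, and Selfen (B1), but Selfen is never earned.
Tovond would need Kyesab, Tovzin, and Coryul (B3), but Kyesab is never earned.
Kyesab would need Tovond (B4), but Tovond is never earned.
No rule produces Selfen, and it is not given.
No rule produces Gorsel, and it is not given.
None of the 5 are reached.

0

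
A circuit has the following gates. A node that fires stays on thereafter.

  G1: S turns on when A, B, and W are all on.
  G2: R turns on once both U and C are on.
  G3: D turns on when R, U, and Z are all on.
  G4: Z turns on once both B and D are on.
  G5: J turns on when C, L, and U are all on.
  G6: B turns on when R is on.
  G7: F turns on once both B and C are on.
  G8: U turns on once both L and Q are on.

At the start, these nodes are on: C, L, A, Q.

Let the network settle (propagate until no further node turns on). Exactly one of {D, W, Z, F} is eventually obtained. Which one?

F

G8: L and Q on → U on.
G2: U and C on → R on.
R is on, so B turns on (G6).
B and C are on, so F turns on (G7).
Z would need B and D (G4), but D never turns on. No rule produces W, and it is not given. D would need R, U, and Z (G3), but Z never turns on.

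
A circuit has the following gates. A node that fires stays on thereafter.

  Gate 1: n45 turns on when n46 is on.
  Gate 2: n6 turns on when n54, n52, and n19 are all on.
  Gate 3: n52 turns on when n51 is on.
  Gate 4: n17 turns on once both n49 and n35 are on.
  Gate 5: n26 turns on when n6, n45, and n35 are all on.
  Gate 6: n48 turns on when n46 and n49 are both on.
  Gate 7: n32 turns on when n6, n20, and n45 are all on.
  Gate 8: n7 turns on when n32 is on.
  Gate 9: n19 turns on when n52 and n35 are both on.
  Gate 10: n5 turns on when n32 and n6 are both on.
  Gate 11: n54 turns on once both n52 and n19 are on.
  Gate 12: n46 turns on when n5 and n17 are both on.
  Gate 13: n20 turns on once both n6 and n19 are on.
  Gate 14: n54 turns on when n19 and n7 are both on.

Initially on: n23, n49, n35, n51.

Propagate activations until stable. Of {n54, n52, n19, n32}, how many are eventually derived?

3

Gate 3: n51 on → n52 on.
n52 and n35 are on, so n19 turns on (Gate 9).
n52 and n19 are on, so n54 turns on (Gate 11).
n54: reached.
n52: reached.
n19: reached.
n32 would need n6, n20, and n45 (Gate 7), but n45 never turns on.
Reached: n54, n52, and n19 — 3 of the 4.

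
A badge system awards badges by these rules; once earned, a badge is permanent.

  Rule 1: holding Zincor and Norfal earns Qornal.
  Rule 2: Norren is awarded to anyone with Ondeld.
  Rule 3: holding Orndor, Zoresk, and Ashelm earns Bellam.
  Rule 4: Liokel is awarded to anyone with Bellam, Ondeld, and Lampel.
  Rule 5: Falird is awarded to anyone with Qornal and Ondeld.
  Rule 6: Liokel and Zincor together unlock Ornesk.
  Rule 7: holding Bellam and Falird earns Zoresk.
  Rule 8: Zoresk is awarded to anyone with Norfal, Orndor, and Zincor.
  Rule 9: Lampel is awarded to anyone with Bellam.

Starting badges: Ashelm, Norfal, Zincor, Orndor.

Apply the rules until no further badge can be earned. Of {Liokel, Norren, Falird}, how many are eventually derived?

Liokel would need Bellam, Ondeld, and Lampel (Rule 4), but Ondeld is never earned.
Norren would need Ondeld (Rule 2), but Ondeld is never earned.
Falird would need Qornal and Ondeld (Rule 5), but Ondeld is never earned.
None of the 3 are reached.

0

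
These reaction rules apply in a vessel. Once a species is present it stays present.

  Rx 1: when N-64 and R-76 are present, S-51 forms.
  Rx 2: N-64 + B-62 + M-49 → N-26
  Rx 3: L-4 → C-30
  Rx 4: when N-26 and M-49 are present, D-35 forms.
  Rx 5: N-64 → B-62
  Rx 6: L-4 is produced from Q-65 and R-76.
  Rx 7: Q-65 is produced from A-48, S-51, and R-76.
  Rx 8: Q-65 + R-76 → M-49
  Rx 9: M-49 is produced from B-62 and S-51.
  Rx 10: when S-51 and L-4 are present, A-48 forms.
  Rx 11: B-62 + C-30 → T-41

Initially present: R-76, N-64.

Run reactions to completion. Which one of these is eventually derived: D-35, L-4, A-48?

N-64 and R-76 present → S-51 forms (Rx 1).
N-64 present → B-62 forms (Rx 5).
B-62 and S-51 present → M-49 forms (Rx 9).
N-64, B-62, and M-49 present → N-26 forms (Rx 2).
N-26 and M-49 present → D-35 forms (Rx 4).
A-48 would need S-51 and L-4 (Rx 10), but L-4 never forms. L-4 would need Q-65 and R-76 (Rx 6), but Q-65 never forms.

D-35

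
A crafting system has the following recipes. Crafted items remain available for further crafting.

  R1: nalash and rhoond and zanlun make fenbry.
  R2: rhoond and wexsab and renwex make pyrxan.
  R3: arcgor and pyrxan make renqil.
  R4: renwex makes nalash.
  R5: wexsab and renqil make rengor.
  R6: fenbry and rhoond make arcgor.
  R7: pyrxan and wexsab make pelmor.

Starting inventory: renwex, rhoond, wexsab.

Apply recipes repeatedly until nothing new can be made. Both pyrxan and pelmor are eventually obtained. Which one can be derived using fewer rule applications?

pyrxan

pyrxan: rhoond and wexsab and renwex → pyrxan (R2). [1 rule application]
pelmor: Using R2, rhoond, wexsab, and renwex make pyrxan. pyrxan and wexsab → pelmor (R7). [2 rule applications]
pyrxan needs fewer.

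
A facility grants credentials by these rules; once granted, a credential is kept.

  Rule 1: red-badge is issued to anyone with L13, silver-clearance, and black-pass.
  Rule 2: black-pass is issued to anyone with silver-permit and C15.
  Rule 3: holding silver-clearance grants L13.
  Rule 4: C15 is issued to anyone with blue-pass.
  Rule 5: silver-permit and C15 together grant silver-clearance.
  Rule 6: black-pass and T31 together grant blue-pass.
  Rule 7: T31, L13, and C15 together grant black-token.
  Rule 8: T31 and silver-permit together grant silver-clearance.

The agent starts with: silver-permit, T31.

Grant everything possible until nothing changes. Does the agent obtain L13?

Yes

Holding T31 and silver-permit grants silver-clearance (Rule 8).
Holding silver-clearance grants L13 (Rule 3).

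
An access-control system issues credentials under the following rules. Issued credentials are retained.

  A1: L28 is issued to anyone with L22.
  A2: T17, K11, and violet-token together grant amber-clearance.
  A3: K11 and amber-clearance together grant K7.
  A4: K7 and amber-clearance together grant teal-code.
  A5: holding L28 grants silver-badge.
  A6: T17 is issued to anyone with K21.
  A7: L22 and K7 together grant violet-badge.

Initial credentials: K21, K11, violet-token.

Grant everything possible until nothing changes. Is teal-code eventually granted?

Yes

Holding K21 grants T17 (A6).
Holding T17, K11, and violet-token grants amber-clearance (A2).
Holding K11 and amber-clearance grants K7 (A3).
Holding K7 and amber-clearance grants teal-code (A4).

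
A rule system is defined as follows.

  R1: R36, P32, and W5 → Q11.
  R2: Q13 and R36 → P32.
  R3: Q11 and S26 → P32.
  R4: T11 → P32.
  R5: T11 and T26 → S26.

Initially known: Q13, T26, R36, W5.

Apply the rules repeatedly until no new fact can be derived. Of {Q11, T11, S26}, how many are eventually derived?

1

From Q13 and R36, R2 gives P32.
From R36, P32, and W5, R1 gives Q11.
Q11: reached.
No rule produces T11, and it is not given.
S26 would need T11 and T26 (R5), but T11 is never established.
Reached: Q11 — 1 of the 3.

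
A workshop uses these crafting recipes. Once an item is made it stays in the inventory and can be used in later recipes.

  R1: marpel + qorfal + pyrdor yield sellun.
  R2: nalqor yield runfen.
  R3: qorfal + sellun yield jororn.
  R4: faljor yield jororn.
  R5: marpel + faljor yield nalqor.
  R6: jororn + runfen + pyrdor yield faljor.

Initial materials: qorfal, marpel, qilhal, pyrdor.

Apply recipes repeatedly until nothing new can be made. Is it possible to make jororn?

Yes

Using R1, marpel, qorfal, and pyrdor make sellun.
Using R3, qorfal and sellun make jororn.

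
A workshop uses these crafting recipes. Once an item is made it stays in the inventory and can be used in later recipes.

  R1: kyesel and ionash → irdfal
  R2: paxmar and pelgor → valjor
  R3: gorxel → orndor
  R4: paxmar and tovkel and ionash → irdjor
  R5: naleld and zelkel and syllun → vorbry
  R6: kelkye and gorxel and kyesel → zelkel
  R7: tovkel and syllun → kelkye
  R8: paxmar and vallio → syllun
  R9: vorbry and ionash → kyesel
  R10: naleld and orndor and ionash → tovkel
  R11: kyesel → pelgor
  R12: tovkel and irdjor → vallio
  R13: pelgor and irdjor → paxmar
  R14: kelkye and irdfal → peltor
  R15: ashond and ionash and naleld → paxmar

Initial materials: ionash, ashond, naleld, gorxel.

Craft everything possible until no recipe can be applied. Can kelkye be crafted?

Yes

gorxel → orndor (R3).
ashond and ionash and naleld → paxmar (R15).
Using R10, naleld, orndor, and ionash make tovkel.
Using R4, paxmar, tovkel, and ionash make irdjor.
tovkel and irdjor → vallio (R12).
Using R8, paxmar and vallio make syllun.
Using R7, tovkel and syllun make kelkye.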